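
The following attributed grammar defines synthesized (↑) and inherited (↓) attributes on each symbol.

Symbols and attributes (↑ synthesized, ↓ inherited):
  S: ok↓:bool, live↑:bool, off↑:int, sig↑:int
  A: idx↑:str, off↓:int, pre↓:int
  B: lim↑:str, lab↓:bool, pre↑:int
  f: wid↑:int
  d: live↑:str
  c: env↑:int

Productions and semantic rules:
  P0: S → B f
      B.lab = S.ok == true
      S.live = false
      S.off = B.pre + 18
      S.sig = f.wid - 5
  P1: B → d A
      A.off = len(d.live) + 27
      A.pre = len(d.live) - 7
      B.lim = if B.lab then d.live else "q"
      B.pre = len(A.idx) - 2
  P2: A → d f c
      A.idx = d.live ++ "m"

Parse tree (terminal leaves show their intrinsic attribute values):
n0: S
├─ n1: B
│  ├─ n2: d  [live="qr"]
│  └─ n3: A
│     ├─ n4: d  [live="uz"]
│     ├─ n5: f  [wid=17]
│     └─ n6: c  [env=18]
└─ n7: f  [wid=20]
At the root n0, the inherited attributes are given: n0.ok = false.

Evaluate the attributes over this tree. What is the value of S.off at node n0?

1. n0.ok = false  [given at root]
2. n1.lab = false  [S.ok == true]
3. n2.live = "qr"  [terminal]
4. n3.off = 29  [len(d.live) + 27]
5. n3.pre = -5  [len(d.live) - 7]
6. n4.live = "uz"  [terminal]
7. n5.wid = 17  [terminal]
8. n6.env = 18  [terminal]
9. n3.idx = "uzm"  [d.live ++ "m"]
10. n1.lim = "q"  [if B.lab then d.live else "q"]
11. n1.pre = 1  [len(A.idx) - 2]
12. n7.wid = 20  [terminal]
13. n0.live = false  [false]
14. n0.off = 19  [B.pre + 18]
15. n0.sig = 15  [f.wid - 5]

19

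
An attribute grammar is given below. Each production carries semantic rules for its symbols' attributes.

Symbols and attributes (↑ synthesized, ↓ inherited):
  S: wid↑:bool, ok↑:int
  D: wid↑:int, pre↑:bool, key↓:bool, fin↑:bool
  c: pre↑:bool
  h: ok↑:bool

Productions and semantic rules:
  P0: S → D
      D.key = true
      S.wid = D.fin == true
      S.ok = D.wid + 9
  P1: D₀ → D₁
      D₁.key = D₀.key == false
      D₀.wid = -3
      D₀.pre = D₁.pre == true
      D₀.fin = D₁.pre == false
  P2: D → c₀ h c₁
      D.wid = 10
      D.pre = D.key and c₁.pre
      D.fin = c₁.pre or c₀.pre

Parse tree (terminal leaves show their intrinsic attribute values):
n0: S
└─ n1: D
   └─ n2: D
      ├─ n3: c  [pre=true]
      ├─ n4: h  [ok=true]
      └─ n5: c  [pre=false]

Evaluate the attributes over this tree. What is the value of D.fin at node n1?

1. n1.key = true  [true]
2. n2.key = false  [D₀.key == false]
3. n3.pre = true  [terminal]
4. n4.ok = true  [terminal]
5. n5.pre = false  [terminal]
6. n2.wid = 10  [10]
7. n2.pre = false  [D.key and c₁.pre]
8. n2.fin = true  [c₁.pre or c₀.pre]
9. n1.wid = -3  [-3]
10. n1.pre = false  [D₁.pre == true]
11. n1.fin = true  [D₁.pre == false]
12. n0.wid = true  [D.fin == true]
13. n0.ok = 6  [D.wid + 9]

true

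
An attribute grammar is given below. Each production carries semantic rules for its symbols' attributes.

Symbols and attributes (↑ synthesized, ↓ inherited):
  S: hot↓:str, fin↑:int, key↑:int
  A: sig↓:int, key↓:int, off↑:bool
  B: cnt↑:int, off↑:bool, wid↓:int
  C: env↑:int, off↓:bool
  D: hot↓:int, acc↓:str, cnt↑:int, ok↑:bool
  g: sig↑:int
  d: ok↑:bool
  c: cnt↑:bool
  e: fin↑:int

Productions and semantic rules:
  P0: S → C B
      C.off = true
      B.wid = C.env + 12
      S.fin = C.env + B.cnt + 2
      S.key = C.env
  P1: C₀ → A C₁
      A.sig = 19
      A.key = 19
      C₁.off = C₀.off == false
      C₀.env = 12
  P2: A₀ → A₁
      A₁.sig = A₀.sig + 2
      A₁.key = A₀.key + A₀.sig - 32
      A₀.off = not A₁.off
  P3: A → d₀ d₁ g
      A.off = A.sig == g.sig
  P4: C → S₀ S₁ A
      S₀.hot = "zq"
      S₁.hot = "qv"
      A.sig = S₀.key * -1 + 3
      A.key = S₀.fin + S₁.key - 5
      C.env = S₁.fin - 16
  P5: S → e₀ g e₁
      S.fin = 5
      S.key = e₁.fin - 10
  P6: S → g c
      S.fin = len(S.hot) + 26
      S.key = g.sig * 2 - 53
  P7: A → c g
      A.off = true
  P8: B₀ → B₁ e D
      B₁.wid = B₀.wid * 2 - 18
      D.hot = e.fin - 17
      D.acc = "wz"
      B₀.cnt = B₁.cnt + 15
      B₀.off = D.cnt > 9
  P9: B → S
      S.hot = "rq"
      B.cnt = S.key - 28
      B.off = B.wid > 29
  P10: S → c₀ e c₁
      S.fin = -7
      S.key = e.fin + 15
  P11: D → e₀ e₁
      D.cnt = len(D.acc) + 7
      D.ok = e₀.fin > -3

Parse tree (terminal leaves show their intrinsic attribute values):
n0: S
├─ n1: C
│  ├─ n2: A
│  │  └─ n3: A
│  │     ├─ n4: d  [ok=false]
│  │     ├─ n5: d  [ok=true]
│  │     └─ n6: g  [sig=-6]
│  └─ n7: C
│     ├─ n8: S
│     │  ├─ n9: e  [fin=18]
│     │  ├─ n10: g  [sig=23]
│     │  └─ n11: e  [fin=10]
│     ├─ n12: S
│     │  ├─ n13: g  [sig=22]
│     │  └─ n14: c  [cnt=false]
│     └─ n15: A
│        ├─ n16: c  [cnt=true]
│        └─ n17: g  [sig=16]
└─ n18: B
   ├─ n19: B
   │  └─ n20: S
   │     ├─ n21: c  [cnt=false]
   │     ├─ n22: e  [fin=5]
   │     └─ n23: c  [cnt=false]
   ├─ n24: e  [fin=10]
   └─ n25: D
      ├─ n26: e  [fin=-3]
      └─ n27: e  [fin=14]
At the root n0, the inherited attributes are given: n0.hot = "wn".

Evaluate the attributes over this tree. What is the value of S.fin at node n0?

21

1. n0.hot = "wn"  [given at root]
2. n1.off = true  [true]
3. n2.sig = 19  [19]
4. n2.key = 19  [19]
5. n3.sig = 21  [A₀.sig + 2]
6. n3.key = 6  [A₀.key + A₀.sig - 32]
7. n4.ok = false  [terminal]
8. n5.ok = true  [terminal]
9. n6.sig = -6  [terminal]
10. n3.off = false  [A.sig == g.sig]
11. n2.off = true  [not A₁.off]
12. n7.off = false  [C₀.off == false]
13. n8.hot = "zq"  ["zq"]
14. n9.fin = 18  [terminal]
15. n10.sig = 23  [terminal]
16. n11.fin = 10  [terminal]
17. n8.fin = 5  [5]
18. n8.key = 0  [e₁.fin - 10]
19. n12.hot = "qv"  ["qv"]
20. n13.sig = 22  [terminal]
21. n14.cnt = false  [terminal]
22. n12.fin = 28  [len(S.hot) + 26]
23. n12.key = -9  [g.sig * 2 - 53]
24. n15.sig = 3  [S₀.key * -1 + 3]
25. n15.key = -9  [S₀.fin + S₁.key - 5]
26. n16.cnt = true  [terminal]
27. n17.sig = 16  [terminal]
28. n15.off = true  [true]
29. n7.env = 12  [S₁.fin - 16]
30. n1.env = 12  [12]
31. n18.wid = 24  [C.env + 12]
32. n19.wid = 30  [B₀.wid * 2 - 18]
33. n20.hot = "rq"  ["rq"]
34. n21.cnt = false  [terminal]
35. n22.fin = 5  [terminal]
36. n23.cnt = false  [terminal]
37. n20.fin = -7  [-7]
38. n20.key = 20  [e.fin + 15]
39. n19.cnt = -8  [S.key - 28]
40. n19.off = true  [B.wid > 29]
41. n24.fin = 10  [terminal]
42. n25.hot = -7  [e.fin - 17]
43. n25.acc = "wz"  ["wz"]
44. n26.fin = -3  [terminal]
45. n27.fin = 14  [terminal]
46. n25.cnt = 9  [len(D.acc) + 7]
47. n25.ok = false  [e₀.fin > -3]
48. n18.cnt = 7  [B₁.cnt + 15]
49. n18.off = false  [D.cnt > 9]
50. n0.fin = 21  [C.env + B.cnt + 2]
51. n0.key = 12  [C.env]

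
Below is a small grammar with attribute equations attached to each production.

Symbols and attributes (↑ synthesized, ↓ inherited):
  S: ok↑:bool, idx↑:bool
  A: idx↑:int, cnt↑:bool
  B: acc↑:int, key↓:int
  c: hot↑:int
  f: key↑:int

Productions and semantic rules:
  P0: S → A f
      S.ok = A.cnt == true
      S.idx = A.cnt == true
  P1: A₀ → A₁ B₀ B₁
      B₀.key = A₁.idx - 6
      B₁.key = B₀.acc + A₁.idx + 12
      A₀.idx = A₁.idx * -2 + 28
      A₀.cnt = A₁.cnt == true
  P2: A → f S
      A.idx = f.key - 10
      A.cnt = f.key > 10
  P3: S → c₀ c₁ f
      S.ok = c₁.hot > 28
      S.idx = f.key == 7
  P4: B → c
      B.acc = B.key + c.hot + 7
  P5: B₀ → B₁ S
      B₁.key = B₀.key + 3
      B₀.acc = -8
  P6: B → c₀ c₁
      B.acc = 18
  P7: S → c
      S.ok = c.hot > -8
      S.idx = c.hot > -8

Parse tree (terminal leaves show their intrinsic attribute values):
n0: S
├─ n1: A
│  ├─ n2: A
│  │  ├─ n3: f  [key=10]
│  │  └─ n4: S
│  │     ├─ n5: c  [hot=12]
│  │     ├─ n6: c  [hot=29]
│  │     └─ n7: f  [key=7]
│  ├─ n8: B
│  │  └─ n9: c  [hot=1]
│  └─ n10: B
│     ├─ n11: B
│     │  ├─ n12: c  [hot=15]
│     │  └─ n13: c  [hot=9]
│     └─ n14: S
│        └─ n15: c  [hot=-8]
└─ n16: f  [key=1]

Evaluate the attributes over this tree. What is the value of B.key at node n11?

17

1. n3.key = 10  [terminal]
2. n5.hot = 12  [terminal]
3. n6.hot = 29  [terminal]
4. n7.key = 7  [terminal]
5. n4.ok = true  [c₁.hot > 28]
6. n4.idx = true  [f.key == 7]
7. n2.idx = 0  [f.key - 10]
8. n2.cnt = false  [f.key > 10]
9. n8.key = -6  [A₁.idx - 6]
10. n9.hot = 1  [terminal]
11. n8.acc = 2  [B.key + c.hot + 7]
12. n10.key = 14  [B₀.acc + A₁.idx + 12]
13. n11.key = 17  [B₀.key + 3]
14. n12.hot = 15  [terminal]
15. n13.hot = 9  [terminal]
16. n11.acc = 18  [18]
17. n15.hot = -8  [terminal]
18. n14.ok = false  [c.hot > -8]
19. n14.idx = false  [c.hot > -8]
20. n10.acc = -8  [-8]
21. n1.idx = 28  [A₁.idx * -2 + 28]
22. n1.cnt = false  [A₁.cnt == true]
23. n16.key = 1  [terminal]
24. n0.ok = false  [A.cnt == true]
25. n0.idx = false  [A.cnt == true]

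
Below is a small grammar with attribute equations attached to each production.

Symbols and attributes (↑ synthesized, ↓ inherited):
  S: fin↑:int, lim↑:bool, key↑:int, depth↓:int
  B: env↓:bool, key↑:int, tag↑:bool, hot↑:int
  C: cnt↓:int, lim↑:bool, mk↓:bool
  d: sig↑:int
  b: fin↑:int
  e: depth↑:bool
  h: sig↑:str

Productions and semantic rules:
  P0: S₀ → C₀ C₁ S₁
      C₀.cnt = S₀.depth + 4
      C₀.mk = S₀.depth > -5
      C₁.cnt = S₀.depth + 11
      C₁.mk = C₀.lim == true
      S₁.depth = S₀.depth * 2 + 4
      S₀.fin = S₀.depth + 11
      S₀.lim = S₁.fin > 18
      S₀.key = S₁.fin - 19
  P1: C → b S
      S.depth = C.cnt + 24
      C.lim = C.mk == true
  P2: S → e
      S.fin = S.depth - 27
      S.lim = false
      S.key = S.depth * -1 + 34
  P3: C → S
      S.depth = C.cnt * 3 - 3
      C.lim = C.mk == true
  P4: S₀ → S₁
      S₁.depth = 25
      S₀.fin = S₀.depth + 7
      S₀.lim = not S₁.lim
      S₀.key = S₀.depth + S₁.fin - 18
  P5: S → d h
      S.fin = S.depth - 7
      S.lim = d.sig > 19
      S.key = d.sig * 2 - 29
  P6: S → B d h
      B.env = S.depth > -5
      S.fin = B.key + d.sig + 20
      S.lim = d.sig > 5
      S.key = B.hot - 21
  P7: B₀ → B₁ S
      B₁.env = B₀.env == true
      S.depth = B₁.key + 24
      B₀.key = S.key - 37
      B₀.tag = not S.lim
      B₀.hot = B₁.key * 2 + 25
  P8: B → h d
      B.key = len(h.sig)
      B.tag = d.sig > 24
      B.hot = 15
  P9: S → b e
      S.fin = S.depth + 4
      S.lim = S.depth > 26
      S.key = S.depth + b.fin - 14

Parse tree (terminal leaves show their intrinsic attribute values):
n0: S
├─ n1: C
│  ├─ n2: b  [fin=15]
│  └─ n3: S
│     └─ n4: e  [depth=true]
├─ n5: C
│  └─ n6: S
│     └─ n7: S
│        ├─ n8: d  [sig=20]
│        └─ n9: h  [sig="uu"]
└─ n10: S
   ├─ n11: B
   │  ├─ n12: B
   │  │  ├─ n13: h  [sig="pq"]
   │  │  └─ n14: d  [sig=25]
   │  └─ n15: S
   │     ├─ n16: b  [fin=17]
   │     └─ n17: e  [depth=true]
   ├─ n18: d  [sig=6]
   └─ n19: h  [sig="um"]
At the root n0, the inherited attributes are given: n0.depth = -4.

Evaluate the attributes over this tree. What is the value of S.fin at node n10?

18

1. n0.depth = -4  [given at root]
2. n1.cnt = 0  [S₀.depth + 4]
3. n1.mk = true  [S₀.depth > -5]
4. n2.fin = 15  [terminal]
5. n3.depth = 24  [C.cnt + 24]
6. n4.depth = true  [terminal]
7. n3.fin = -3  [S.depth - 27]
8. n3.lim = false  [false]
9. n3.key = 10  [S.depth * -1 + 34]
10. n1.lim = true  [C.mk == true]
11. n5.cnt = 7  [S₀.depth + 11]
12. n5.mk = true  [C₀.lim == true]
13. n6.depth = 18  [C.cnt * 3 - 3]
14. n7.depth = 25  [25]
15. n8.sig = 20  [terminal]
16. n9.sig = "uu"  [terminal]
17. n7.fin = 18  [S.depth - 7]
18. n7.lim = true  [d.sig > 19]
19. n7.key = 11  [d.sig * 2 - 29]
20. n6.fin = 25  [S₀.depth + 7]
21. n6.lim = false  [not S₁.lim]
22. n6.key = 18  [S₀.depth + S₁.fin - 18]
23. n5.lim = true  [C.mk == true]
24. n10.depth = -4  [S₀.depth * 2 + 4]
25. n11.env = true  [S.depth > -5]
26. n12.env = true  [B₀.env == true]
27. n13.sig = "pq"  [terminal]
28. n14.sig = 25  [terminal]
29. n12.key = 2  [len(h.sig)]
30. n12.tag = true  [d.sig > 24]
31. n12.hot = 15  [15]
32. n15.depth = 26  [B₁.key + 24]
33. n16.fin = 17  [terminal]
34. n17.depth = true  [terminal]
35. n15.fin = 30  [S.depth + 4]
36. n15.lim = false  [S.depth > 26]
37. n15.key = 29  [S.depth + b.fin - 14]
38. n11.key = -8  [S.key - 37]
39. n11.tag = true  [not S.lim]
40. n11.hot = 29  [B₁.key * 2 + 25]
41. n18.sig = 6  [terminal]
42. n19.sig = "um"  [terminal]
43. n10.fin = 18  [B.key + d.sig + 20]
44. n10.lim = true  [d.sig > 5]
45. n10.key = 8  [B.hot - 21]
46. n0.fin = 7  [S₀.depth + 11]
47. n0.lim = false  [S₁.fin > 18]
48. n0.key = -1  [S₁.fin - 19]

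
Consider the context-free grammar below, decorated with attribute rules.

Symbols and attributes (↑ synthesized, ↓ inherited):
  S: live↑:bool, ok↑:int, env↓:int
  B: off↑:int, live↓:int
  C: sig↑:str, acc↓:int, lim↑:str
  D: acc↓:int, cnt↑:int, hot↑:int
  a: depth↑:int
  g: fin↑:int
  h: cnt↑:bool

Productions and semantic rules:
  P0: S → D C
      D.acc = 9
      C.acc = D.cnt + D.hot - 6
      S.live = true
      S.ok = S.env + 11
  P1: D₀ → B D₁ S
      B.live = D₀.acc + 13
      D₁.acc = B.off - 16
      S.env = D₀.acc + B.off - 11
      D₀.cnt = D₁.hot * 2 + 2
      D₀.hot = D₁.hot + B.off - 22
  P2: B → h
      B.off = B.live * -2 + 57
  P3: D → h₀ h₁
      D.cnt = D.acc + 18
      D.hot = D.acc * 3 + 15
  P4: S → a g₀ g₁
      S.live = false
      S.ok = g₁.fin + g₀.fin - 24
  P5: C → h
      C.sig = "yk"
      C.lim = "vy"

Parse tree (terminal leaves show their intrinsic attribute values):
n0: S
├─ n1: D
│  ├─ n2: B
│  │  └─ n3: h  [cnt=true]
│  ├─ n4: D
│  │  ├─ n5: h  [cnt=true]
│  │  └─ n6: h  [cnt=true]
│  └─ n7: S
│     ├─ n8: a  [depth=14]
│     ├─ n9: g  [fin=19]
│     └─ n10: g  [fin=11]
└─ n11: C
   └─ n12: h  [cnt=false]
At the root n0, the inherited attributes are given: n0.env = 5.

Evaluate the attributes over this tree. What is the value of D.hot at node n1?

1. n0.env = 5  [given at root]
2. n1.acc = 9  [9]
3. n2.live = 22  [D₀.acc + 13]
4. n3.cnt = true  [terminal]
5. n2.off = 13  [B.live * -2 + 57]
6. n4.acc = -3  [B.off - 16]
7. n5.cnt = true  [terminal]
8. n6.cnt = true  [terminal]
9. n4.cnt = 15  [D.acc + 18]
10. n4.hot = 6  [D.acc * 3 + 15]
11. n7.env = 11  [D₀.acc + B.off - 11]
12. n8.depth = 14  [terminal]
13. n9.fin = 19  [terminal]
14. n10.fin = 11  [terminal]
15. n7.live = false  [false]
16. n7.ok = 6  [g₁.fin + g₀.fin - 24]
17. n1.cnt = 14  [D₁.hot * 2 + 2]
18. n1.hot = -3  [D₁.hot + B.off - 22]
19. n11.acc = 5  [D.cnt + D.hot - 6]
20. n12.cnt = false  [terminal]
21. n11.sig = "yk"  ["yk"]
22. n11.lim = "vy"  ["vy"]
23. n0.live = true  [true]
24. n0.ok = 16  [S.env + 11]

-3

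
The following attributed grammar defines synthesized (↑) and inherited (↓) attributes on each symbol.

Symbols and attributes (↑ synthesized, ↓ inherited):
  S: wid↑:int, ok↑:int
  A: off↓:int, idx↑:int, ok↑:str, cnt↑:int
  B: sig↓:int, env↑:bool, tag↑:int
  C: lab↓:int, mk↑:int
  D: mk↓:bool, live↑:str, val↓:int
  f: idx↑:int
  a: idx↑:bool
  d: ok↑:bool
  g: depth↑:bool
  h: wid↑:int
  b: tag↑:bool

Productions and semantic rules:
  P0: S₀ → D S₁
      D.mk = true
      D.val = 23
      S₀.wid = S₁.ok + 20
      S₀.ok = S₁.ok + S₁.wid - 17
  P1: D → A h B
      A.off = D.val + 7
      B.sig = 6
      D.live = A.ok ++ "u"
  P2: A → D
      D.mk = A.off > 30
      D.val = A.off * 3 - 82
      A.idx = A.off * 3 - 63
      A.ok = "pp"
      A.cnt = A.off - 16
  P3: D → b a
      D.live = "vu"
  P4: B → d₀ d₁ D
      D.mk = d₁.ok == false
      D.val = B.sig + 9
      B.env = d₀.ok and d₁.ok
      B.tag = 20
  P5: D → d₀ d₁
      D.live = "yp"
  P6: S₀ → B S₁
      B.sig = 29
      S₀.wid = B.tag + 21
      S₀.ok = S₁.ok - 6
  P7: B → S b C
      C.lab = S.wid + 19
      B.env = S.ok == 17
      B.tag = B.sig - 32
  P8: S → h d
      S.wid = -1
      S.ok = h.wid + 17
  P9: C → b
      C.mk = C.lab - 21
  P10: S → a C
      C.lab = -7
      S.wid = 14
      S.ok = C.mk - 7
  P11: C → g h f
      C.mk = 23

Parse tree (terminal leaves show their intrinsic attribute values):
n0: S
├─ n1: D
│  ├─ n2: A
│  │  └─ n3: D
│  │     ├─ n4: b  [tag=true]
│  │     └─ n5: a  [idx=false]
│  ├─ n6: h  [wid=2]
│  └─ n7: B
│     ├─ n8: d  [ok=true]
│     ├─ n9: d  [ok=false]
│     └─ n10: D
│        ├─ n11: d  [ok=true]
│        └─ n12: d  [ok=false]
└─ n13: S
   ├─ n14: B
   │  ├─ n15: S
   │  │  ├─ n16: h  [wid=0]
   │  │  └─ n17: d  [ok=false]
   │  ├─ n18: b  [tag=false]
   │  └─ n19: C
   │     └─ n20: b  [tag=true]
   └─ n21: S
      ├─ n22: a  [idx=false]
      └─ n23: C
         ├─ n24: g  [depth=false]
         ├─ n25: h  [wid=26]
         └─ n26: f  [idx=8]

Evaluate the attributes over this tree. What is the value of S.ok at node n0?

11

1. n1.mk = true  [true]
2. n1.val = 23  [23]
3. n2.off = 30  [D.val + 7]
4. n3.mk = false  [A.off > 30]
5. n3.val = 8  [A.off * 3 - 82]
6. n4.tag = true  [terminal]
7. n5.idx = false  [terminal]
8. n3.live = "vu"  ["vu"]
9. n2.idx = 27  [A.off * 3 - 63]
10. n2.ok = "pp"  ["pp"]
11. n2.cnt = 14  [A.off - 16]
12. n6.wid = 2  [terminal]
13. n7.sig = 6  [6]
14. n8.ok = true  [terminal]
15. n9.ok = false  [terminal]
16. n10.mk = true  [d₁.ok == false]
17. n10.val = 15  [B.sig + 9]
18. n11.ok = true  [terminal]
19. n12.ok = false  [terminal]
20. n10.live = "yp"  ["yp"]
21. n7.env = false  [d₀.ok and d₁.ok]
22. n7.tag = 20  [20]
23. n1.live = "ppu"  [A.ok ++ "u"]
24. n14.sig = 29  [29]
25. n16.wid = 0  [terminal]
26. n17.ok = false  [terminal]
27. n15.wid = -1  [-1]
28. n15.ok = 17  [h.wid + 17]
29. n18.tag = false  [terminal]
30. n19.lab = 18  [S.wid + 19]
31. n20.tag = true  [terminal]
32. n19.mk = -3  [C.lab - 21]
33. n14.env = true  [S.ok == 17]
34. n14.tag = -3  [B.sig - 32]
35. n22.idx = false  [terminal]
36. n23.lab = -7  [-7]
37. n24.depth = false  [terminal]
38. n25.wid = 26  [terminal]
39. n26.idx = 8  [terminal]
40. n23.mk = 23  [23]
41. n21.wid = 14  [14]
42. n21.ok = 16  [C.mk - 7]
43. n13.wid = 18  [B.tag + 21]
44. n13.ok = 10  [S₁.ok - 6]
45. n0.wid = 30  [S₁.ok + 20]
46. n0.ok = 11  [S₁.ok + S₁.wid - 17]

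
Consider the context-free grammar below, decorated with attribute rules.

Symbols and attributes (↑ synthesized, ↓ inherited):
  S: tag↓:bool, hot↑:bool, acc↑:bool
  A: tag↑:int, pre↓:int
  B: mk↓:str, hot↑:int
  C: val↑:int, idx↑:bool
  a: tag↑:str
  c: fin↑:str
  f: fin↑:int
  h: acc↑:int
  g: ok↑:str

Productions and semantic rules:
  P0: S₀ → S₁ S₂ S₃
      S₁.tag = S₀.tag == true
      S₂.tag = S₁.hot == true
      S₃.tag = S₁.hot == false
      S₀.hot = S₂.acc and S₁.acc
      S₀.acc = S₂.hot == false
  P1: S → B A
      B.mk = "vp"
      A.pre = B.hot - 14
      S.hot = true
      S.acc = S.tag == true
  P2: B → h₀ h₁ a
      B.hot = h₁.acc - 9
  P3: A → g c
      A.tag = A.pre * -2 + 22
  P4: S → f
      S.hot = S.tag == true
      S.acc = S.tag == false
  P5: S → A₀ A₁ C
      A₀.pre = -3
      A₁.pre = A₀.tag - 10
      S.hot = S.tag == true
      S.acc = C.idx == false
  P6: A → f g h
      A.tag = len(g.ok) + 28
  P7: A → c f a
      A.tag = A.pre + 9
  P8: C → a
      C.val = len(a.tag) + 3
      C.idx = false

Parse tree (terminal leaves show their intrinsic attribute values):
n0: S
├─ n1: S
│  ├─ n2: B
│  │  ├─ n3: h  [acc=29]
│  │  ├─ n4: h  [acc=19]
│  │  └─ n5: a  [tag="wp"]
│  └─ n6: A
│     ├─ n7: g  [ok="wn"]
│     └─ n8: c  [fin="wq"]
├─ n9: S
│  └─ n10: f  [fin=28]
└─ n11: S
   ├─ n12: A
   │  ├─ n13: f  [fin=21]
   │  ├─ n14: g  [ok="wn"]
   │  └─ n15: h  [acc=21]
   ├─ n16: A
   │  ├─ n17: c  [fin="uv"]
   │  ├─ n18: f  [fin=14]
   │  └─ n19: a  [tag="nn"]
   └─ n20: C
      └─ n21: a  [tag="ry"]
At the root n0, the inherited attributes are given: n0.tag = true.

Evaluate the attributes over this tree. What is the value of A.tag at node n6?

1. n0.tag = true  [given at root]
2. n1.tag = true  [S₀.tag == true]
3. n2.mk = "vp"  ["vp"]
4. n3.acc = 29  [terminal]
5. n4.acc = 19  [terminal]
6. n5.tag = "wp"  [terminal]
7. n2.hot = 10  [h₁.acc - 9]
8. n6.pre = -4  [B.hot - 14]
9. n7.ok = "wn"  [terminal]
10. n8.fin = "wq"  [terminal]
11. n6.tag = 30  [A.pre * -2 + 22]
12. n1.hot = true  [true]
13. n1.acc = true  [S.tag == true]
14. n9.tag = true  [S₁.hot == true]
15. n10.fin = 28  [terminal]
16. n9.hot = true  [S.tag == true]
17. n9.acc = false  [S.tag == false]
18. n11.tag = false  [S₁.hot == false]
19. n12.pre = -3  [-3]
20. n13.fin = 21  [terminal]
21. n14.ok = "wn"  [terminal]
22. n15.acc = 21  [terminal]
23. n12.tag = 30  [len(g.ok) + 28]
24. n16.pre = 20  [A₀.tag - 10]
25. n17.fin = "uv"  [terminal]
26. n18.fin = 14  [terminal]
27. n19.tag = "nn"  [terminal]
28. n16.tag = 29  [A.pre + 9]
29. n21.tag = "ry"  [terminal]
30. n20.val = 5  [len(a.tag) + 3]
31. n20.idx = false  [false]
32. n11.hot = false  [S.tag == true]
33. n11.acc = true  [C.idx == false]
34. n0.hot = false  [S₂.acc and S₁.acc]
35. n0.acc = false  [S₂.hot == false]

30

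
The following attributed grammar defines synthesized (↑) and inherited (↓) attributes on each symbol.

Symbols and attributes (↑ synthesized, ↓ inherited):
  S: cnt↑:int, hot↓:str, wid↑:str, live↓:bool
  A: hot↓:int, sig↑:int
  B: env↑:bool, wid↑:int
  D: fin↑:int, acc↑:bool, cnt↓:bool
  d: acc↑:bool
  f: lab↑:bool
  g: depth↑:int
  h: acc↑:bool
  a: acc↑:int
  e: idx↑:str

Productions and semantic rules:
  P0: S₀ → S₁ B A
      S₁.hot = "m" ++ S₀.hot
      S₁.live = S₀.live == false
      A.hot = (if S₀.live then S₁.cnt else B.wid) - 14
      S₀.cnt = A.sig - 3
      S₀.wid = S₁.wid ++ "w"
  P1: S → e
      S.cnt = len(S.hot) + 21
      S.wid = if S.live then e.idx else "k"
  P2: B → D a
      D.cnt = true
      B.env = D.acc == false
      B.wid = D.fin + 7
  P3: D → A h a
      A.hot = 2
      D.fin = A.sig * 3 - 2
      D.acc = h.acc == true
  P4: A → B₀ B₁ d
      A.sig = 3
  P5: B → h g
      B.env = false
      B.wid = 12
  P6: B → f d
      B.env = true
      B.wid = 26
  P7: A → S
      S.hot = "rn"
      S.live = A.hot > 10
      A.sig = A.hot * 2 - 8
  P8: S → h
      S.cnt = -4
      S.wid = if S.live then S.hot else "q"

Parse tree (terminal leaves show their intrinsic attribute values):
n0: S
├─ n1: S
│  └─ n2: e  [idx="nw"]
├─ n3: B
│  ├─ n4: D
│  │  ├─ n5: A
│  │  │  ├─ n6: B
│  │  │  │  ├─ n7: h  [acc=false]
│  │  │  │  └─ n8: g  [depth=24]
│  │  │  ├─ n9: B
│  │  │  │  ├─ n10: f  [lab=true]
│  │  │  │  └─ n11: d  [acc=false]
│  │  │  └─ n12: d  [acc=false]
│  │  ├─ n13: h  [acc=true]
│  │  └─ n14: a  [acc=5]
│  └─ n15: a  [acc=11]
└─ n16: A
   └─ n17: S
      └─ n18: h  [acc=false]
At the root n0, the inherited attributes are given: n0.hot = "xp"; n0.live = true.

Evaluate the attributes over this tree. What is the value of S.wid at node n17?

"q"

1. n0.hot = "xp"  [given at root]
2. n0.live = true  [given at root]
3. n1.hot = "mxp"  ["m" ++ S₀.hot]
4. n1.live = false  [S₀.live == false]
5. n2.idx = "nw"  [terminal]
6. n1.cnt = 24  [len(S.hot) + 21]
7. n1.wid = "k"  [if S.live then e.idx else "k"]
8. n4.cnt = true  [true]
9. n5.hot = 2  [2]
10. n7.acc = false  [terminal]
11. n8.depth = 24  [terminal]
12. n6.env = false  [false]
13. n6.wid = 12  [12]
14. n10.lab = true  [terminal]
15. n11.acc = false  [terminal]
16. n9.env = true  [true]
17. n9.wid = 26  [26]
18. n12.acc = false  [terminal]
19. n5.sig = 3  [3]
20. n13.acc = true  [terminal]
21. n14.acc = 5  [terminal]
22. n4.fin = 7  [A.sig * 3 - 2]
23. n4.acc = true  [h.acc == true]
24. n15.acc = 11  [terminal]
25. n3.env = false  [D.acc == false]
26. n3.wid = 14  [D.fin + 7]
27. n16.hot = 10  [(if S₀.live then S₁.cnt else B.wid) - 14]
28. n17.hot = "rn"  ["rn"]
29. n17.live = false  [A.hot > 10]
30. n18.acc = false  [terminal]
31. n17.cnt = -4  [-4]
32. n17.wid = "q"  [if S.live then S.hot else "q"]
33. n16.sig = 12  [A.hot * 2 - 8]
34. n0.cnt = 9  [A.sig - 3]
35. n0.wid = "kw"  [S₁.wid ++ "w"]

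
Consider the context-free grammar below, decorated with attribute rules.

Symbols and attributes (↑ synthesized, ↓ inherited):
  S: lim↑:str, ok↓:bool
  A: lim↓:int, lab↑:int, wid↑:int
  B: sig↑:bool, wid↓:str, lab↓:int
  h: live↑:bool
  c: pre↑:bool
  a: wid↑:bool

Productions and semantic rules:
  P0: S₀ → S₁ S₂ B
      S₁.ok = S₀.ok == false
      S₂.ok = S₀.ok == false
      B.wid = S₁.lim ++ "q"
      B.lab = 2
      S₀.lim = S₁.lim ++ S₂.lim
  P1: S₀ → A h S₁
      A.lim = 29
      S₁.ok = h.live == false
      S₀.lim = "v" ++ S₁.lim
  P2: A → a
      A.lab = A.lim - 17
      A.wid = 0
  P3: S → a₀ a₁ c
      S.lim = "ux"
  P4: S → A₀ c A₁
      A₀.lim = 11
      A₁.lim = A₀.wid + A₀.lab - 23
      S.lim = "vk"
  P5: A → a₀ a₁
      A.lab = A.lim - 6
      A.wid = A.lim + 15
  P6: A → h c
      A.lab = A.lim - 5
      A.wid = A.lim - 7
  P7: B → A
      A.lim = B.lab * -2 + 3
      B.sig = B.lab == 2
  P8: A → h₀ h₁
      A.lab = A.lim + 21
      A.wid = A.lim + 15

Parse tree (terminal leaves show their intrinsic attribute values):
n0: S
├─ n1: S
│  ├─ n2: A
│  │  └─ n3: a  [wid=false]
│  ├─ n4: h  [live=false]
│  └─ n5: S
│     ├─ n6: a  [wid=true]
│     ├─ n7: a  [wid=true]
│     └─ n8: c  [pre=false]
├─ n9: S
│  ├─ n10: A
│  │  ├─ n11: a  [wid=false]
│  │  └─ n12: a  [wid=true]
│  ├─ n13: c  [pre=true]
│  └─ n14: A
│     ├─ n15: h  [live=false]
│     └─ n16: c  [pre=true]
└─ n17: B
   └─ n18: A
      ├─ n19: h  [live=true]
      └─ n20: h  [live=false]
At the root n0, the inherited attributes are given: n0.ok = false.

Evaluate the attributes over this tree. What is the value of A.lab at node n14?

3

1. n0.ok = false  [given at root]
2. n1.ok = true  [S₀.ok == false]
3. n2.lim = 29  [29]
4. n3.wid = false  [terminal]
5. n2.lab = 12  [A.lim - 17]
6. n2.wid = 0  [0]
7. n4.live = false  [terminal]
8. n5.ok = true  [h.live == false]
9. n6.wid = true  [terminal]
10. n7.wid = true  [terminal]
11. n8.pre = false  [terminal]
12. n5.lim = "ux"  ["ux"]
13. n1.lim = "vux"  ["v" ++ S₁.lim]
14. n9.ok = true  [S₀.ok == false]
15. n10.lim = 11  [11]
16. n11.wid = false  [terminal]
17. n12.wid = true  [terminal]
18. n10.lab = 5  [A.lim - 6]
19. n10.wid = 26  [A.lim + 15]
20. n13.pre = true  [terminal]
21. n14.lim = 8  [A₀.wid + A₀.lab - 23]
22. n15.live = false  [terminal]
23. n16.pre = true  [terminal]
24. n14.lab = 3  [A.lim - 5]
25. n14.wid = 1  [A.lim - 7]
26. n9.lim = "vk"  ["vk"]
27. n17.wid = "vuxq"  [S₁.lim ++ "q"]
28. n17.lab = 2  [2]
29. n18.lim = -1  [B.lab * -2 + 3]
30. n19.live = true  [terminal]
31. n20.live = false  [terminal]
32. n18.lab = 20  [A.lim + 21]
33. n18.wid = 14  [A.lim + 15]
34. n17.sig = true  [B.lab == 2]
35. n0.lim = "vuxvk"  [S₁.lim ++ S₂.lim]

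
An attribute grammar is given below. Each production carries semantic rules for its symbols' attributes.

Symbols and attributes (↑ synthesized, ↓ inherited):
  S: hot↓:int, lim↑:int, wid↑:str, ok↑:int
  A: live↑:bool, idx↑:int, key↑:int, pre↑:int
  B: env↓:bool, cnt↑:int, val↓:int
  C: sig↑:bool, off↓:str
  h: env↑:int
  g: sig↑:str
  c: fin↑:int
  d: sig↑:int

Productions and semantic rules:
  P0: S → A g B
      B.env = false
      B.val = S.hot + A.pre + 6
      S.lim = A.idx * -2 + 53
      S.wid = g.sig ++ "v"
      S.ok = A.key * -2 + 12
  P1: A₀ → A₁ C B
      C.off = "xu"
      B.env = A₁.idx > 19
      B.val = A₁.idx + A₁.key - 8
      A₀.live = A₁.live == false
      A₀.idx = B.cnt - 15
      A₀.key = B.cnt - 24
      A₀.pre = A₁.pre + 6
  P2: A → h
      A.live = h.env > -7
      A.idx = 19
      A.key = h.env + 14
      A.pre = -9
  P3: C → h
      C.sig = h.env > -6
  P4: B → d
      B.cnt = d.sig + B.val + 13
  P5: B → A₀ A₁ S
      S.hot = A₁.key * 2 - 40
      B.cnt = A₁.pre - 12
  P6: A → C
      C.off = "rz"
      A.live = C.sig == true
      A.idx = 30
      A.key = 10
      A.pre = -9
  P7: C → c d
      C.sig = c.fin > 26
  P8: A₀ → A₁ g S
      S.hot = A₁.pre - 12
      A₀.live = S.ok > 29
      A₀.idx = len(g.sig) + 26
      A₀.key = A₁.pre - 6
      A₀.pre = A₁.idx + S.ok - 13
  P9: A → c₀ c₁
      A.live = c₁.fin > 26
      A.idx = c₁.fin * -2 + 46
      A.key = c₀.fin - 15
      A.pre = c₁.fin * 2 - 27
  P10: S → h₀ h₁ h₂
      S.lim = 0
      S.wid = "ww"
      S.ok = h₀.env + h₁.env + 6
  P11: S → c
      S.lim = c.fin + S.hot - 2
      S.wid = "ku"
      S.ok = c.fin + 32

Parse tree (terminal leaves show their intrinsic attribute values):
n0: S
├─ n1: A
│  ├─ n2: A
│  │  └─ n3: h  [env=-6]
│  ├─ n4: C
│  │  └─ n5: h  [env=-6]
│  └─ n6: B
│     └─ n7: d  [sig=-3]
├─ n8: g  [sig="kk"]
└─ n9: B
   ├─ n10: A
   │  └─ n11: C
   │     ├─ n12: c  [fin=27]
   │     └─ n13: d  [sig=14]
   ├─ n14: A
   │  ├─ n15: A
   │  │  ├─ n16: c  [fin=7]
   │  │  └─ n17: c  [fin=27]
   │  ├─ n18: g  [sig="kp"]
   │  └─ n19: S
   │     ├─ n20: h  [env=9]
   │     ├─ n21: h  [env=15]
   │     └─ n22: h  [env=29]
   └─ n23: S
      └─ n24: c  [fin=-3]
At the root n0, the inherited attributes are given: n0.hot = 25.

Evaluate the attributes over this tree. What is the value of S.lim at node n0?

1. n0.hot = 25  [given at root]
2. n3.env = -6  [terminal]
3. n2.live = true  [h.env > -7]
4. n2.idx = 19  [19]
5. n2.key = 8  [h.env + 14]
6. n2.pre = -9  [-9]
7. n4.off = "xu"  ["xu"]
8. n5.env = -6  [terminal]
9. n4.sig = false  [h.env > -6]
10. n6.env = false  [A₁.idx > 19]
11. n6.val = 19  [A₁.idx + A₁.key - 8]
12. n7.sig = -3  [terminal]
13. n6.cnt = 29  [d.sig + B.val + 13]
14. n1.live = false  [A₁.live == false]
15. n1.idx = 14  [B.cnt - 15]
16. n1.key = 5  [B.cnt - 24]
17. n1.pre = -3  [A₁.pre + 6]
18. n8.sig = "kk"  [terminal]
19. n9.env = false  [false]
20. n9.val = 28  [S.hot + A.pre + 6]
21. n11.off = "rz"  ["rz"]
22. n12.fin = 27  [terminal]
23. n13.sig = 14  [terminal]
24. n11.sig = true  [c.fin > 26]
25. n10.live = true  [C.sig == true]
26. n10.idx = 30  [30]
27. n10.key = 10  [10]
28. n10.pre = -9  [-9]
29. n16.fin = 7  [terminal]
30. n17.fin = 27  [terminal]
31. n15.live = true  [c₁.fin > 26]
32. n15.idx = -8  [c₁.fin * -2 + 46]
33. n15.key = -8  [c₀.fin - 15]
34. n15.pre = 27  [c₁.fin * 2 - 27]
35. n18.sig = "kp"  [terminal]
36. n19.hot = 15  [A₁.pre - 12]
37. n20.env = 9  [terminal]
38. n21.env = 15  [terminal]
39. n22.env = 29  [terminal]
40. n19.lim = 0  [0]
41. n19.wid = "ww"  ["ww"]
42. n19.ok = 30  [h₀.env + h₁.env + 6]
43. n14.live = true  [S.ok > 29]
44. n14.idx = 28  [len(g.sig) + 26]
45. n14.key = 21  [A₁.pre - 6]
46. n14.pre = 9  [A₁.idx + S.ok - 13]
47. n23.hot = 2  [A₁.key * 2 - 40]
48. n24.fin = -3  [terminal]
49. n23.lim = -3  [c.fin + S.hot - 2]
50. n23.wid = "ku"  ["ku"]
51. n23.ok = 29  [c.fin + 32]
52. n9.cnt = -3  [A₁.pre - 12]
53. n0.lim = 25  [A.idx * -2 + 53]
54. n0.wid = "kkv"  [g.sig ++ "v"]
55. n0.ok = 2  [A.key * -2 + 12]

25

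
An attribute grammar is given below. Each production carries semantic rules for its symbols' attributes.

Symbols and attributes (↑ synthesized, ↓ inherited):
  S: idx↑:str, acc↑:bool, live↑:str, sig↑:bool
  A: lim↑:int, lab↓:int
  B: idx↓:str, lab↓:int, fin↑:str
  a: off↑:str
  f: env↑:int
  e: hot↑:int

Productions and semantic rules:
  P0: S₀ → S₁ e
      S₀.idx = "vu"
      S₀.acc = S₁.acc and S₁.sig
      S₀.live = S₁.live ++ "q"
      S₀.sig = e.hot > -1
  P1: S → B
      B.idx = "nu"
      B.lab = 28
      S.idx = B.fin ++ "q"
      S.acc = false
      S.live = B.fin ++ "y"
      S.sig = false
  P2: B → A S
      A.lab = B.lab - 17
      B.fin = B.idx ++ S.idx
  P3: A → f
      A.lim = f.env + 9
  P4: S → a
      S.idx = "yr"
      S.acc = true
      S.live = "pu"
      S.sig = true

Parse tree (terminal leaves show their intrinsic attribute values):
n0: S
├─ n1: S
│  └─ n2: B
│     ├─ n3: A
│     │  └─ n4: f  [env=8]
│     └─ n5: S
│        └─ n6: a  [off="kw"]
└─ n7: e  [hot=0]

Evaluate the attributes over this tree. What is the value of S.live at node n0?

"nuyryq"

1. n2.idx = "nu"  ["nu"]
2. n2.lab = 28  [28]
3. n3.lab = 11  [B.lab - 17]
4. n4.env = 8  [terminal]
5. n3.lim = 17  [f.env + 9]
6. n6.off = "kw"  [terminal]
7. n5.idx = "yr"  ["yr"]
8. n5.acc = true  [true]
9. n5.live = "pu"  ["pu"]
10. n5.sig = true  [true]
11. n2.fin = "nuyr"  [B.idx ++ S.idx]
12. n1.idx = "nuyrq"  [B.fin ++ "q"]
13. n1.acc = false  [false]
14. n1.live = "nuyry"  [B.fin ++ "y"]
15. n1.sig = false  [false]
16. n7.hot = 0  [terminal]
17. n0.idx = "vu"  ["vu"]
18. n0.acc = false  [S₁.acc and S₁.sig]
19. n0.live = "nuyryq"  [S₁.live ++ "q"]
20. n0.sig = true  [e.hot > -1]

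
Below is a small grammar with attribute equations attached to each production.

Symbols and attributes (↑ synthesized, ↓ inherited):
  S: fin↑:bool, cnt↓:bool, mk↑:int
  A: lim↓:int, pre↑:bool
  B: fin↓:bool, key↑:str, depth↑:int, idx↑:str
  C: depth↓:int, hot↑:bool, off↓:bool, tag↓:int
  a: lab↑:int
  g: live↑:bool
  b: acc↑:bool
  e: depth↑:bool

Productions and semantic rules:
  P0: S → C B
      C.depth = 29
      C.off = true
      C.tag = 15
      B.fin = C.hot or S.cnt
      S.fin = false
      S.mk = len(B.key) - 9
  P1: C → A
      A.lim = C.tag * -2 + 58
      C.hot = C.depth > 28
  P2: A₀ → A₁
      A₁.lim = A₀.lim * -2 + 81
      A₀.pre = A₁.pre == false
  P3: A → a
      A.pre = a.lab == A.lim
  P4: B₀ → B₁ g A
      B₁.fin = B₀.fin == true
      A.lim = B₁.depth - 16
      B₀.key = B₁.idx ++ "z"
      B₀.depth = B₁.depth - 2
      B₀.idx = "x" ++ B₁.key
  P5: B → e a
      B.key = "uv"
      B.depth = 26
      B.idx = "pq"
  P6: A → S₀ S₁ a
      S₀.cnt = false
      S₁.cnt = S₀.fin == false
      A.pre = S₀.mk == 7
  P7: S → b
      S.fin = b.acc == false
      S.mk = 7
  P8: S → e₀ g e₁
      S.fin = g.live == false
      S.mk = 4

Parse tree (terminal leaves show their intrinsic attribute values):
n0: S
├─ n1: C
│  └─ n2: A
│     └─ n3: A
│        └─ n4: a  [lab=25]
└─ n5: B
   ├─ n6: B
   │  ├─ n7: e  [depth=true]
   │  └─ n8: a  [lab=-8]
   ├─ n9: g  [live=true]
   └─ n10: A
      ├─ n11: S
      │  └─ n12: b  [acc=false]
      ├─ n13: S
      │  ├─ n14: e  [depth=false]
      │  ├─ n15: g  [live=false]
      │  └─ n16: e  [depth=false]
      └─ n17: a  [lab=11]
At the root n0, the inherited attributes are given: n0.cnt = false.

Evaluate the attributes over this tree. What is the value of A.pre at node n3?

1. n0.cnt = false  [given at root]
2. n1.depth = 29  [29]
3. n1.off = true  [true]
4. n1.tag = 15  [15]
5. n2.lim = 28  [C.tag * -2 + 58]
6. n3.lim = 25  [A₀.lim * -2 + 81]
7. n4.lab = 25  [terminal]
8. n3.pre = true  [a.lab == A.lim]
9. n2.pre = false  [A₁.pre == false]
10. n1.hot = true  [C.depth > 28]
11. n5.fin = true  [C.hot or S.cnt]
12. n6.fin = true  [B₀.fin == true]
13. n7.depth = true  [terminal]
14. n8.lab = -8  [terminal]
15. n6.key = "uv"  ["uv"]
16. n6.depth = 26  [26]
17. n6.idx = "pq"  ["pq"]
18. n9.live = true  [terminal]
19. n10.lim = 10  [B₁.depth - 16]
20. n11.cnt = false  [false]
21. n12.acc = false  [terminal]
22. n11.fin = true  [b.acc == false]
23. n11.mk = 7  [7]
24. n13.cnt = false  [S₀.fin == false]
25. n14.depth = false  [terminal]
26. n15.live = false  [terminal]
27. n16.depth = false  [terminal]
28. n13.fin = true  [g.live == false]
29. n13.mk = 4  [4]
30. n17.lab = 11  [terminal]
31. n10.pre = true  [S₀.mk == 7]
32. n5.key = "pqz"  [B₁.idx ++ "z"]
33. n5.depth = 24  [B₁.depth - 2]
34. n5.idx = "xuv"  ["x" ++ B₁.key]
35. n0.fin = false  [false]
36. n0.mk = -6  [len(B.key) - 9]

true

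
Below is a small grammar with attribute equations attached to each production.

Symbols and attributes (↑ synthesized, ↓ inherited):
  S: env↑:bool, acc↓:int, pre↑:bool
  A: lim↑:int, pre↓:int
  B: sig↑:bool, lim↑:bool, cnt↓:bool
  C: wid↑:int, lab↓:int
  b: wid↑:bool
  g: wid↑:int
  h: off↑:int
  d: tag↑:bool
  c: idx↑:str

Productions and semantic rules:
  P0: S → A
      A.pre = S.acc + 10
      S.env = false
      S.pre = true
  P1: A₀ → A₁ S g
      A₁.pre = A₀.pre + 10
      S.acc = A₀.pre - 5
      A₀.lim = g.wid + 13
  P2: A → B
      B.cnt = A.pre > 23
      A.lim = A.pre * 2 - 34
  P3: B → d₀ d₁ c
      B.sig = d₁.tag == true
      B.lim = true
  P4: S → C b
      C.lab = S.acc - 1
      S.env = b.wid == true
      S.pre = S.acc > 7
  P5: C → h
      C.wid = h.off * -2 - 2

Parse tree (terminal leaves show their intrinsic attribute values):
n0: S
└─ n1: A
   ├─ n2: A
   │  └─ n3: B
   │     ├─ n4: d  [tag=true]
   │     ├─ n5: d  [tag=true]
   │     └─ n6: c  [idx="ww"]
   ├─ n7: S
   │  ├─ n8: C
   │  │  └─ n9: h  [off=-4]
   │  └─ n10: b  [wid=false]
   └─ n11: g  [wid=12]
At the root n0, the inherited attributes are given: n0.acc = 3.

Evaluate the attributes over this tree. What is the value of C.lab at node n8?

7

1. n0.acc = 3  [given at root]
2. n1.pre = 13  [S.acc + 10]
3. n2.pre = 23  [A₀.pre + 10]
4. n3.cnt = false  [A.pre > 23]
5. n4.tag = true  [terminal]
6. n5.tag = true  [terminal]
7. n6.idx = "ww"  [terminal]
8. n3.sig = true  [d₁.tag == true]
9. n3.lim = true  [true]
10. n2.lim = 12  [A.pre * 2 - 34]
11. n7.acc = 8  [A₀.pre - 5]
12. n8.lab = 7  [S.acc - 1]
13. n9.off = -4  [terminal]
14. n8.wid = 6  [h.off * -2 - 2]
15. n10.wid = false  [terminal]
16. n7.env = false  [b.wid == true]
17. n7.pre = true  [S.acc > 7]
18. n11.wid = 12  [terminal]
19. n1.lim = 25  [g.wid + 13]
20. n0.env = false  [false]
21. n0.pre = true  [true]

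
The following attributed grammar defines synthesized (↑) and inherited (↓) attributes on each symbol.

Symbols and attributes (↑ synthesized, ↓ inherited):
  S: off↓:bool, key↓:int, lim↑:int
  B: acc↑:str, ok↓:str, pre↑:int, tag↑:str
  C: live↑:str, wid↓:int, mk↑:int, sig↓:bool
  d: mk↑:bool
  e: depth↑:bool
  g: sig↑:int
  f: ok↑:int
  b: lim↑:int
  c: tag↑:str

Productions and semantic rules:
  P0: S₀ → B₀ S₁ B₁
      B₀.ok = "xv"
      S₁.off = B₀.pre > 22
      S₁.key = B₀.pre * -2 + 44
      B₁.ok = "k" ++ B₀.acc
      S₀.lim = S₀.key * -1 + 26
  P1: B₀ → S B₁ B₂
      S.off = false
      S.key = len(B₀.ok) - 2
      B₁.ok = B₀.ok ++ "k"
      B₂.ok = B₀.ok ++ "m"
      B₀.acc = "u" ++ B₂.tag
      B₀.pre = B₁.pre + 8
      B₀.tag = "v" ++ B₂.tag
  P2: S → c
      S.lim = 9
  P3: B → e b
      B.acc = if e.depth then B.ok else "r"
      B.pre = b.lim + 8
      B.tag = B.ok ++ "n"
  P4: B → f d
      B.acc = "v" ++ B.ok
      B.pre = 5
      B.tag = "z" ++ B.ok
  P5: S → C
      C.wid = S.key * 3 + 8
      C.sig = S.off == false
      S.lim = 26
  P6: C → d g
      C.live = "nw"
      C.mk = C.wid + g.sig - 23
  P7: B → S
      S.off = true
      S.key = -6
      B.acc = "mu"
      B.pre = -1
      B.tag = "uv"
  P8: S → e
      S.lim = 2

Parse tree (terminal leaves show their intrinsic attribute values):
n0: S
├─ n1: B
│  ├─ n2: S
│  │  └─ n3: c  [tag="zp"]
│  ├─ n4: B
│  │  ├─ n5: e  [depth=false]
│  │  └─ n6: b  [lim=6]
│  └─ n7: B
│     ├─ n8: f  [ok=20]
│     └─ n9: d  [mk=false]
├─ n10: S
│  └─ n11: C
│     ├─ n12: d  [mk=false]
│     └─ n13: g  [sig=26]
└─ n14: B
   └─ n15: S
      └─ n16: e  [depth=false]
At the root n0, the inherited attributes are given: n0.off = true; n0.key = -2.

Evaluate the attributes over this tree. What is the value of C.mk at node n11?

1. n0.off = true  [given at root]
2. n0.key = -2  [given at root]
3. n1.ok = "xv"  ["xv"]
4. n2.off = false  [false]
5. n2.key = 0  [len(B₀.ok) - 2]
6. n3.tag = "zp"  [terminal]
7. n2.lim = 9  [9]
8. n4.ok = "xvk"  [B₀.ok ++ "k"]
9. n5.depth = false  [terminal]
10. n6.lim = 6  [terminal]
11. n4.acc = "r"  [if e.depth then B.ok else "r"]
12. n4.pre = 14  [b.lim + 8]
13. n4.tag = "xvkn"  [B.ok ++ "n"]
14. n7.ok = "xvm"  [B₀.ok ++ "m"]
15. n8.ok = 20  [terminal]
16. n9.mk = false  [terminal]
17. n7.acc = "vxvm"  ["v" ++ B.ok]
18. n7.pre = 5  [5]
19. n7.tag = "zxvm"  ["z" ++ B.ok]
20. n1.acc = "uzxvm"  ["u" ++ B₂.tag]
21. n1.pre = 22  [B₁.pre + 8]
22. n1.tag = "vzxvm"  ["v" ++ B₂.tag]
23. n10.off = false  [B₀.pre > 22]
24. n10.key = 0  [B₀.pre * -2 + 44]
25. n11.wid = 8  [S.key * 3 + 8]
26. n11.sig = true  [S.off == false]
27. n12.mk = false  [terminal]
28. n13.sig = 26  [terminal]
29. n11.live = "nw"  ["nw"]
30. n11.mk = 11  [C.wid + g.sig - 23]
31. n10.lim = 26  [26]
32. n14.ok = "kuzxvm"  ["k" ++ B₀.acc]
33. n15.off = true  [true]
34. n15.key = -6  [-6]
35. n16.depth = false  [terminal]
36. n15.lim = 2  [2]
37. n14.acc = "mu"  ["mu"]
38. n14.pre = -1  [-1]
39. n14.tag = "uv"  ["uv"]
40. n0.lim = 28  [S₀.key * -1 + 26]

11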